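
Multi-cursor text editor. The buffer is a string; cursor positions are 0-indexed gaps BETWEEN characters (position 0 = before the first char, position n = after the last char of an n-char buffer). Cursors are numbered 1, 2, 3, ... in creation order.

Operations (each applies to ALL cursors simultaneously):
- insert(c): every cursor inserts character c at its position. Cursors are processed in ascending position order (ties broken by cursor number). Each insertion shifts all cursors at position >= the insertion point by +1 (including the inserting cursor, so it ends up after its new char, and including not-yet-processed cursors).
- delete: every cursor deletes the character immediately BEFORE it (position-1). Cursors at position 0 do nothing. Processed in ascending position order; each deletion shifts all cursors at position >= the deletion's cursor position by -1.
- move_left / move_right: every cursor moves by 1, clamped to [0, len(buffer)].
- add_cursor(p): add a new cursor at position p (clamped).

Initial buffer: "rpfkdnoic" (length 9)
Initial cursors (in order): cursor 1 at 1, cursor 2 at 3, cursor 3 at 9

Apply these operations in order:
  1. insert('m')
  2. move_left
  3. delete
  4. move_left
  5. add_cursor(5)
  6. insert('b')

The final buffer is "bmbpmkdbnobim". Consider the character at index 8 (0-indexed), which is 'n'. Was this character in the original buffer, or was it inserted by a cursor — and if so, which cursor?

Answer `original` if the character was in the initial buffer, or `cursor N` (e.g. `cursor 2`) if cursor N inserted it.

Answer: original

Derivation:
After op 1 (insert('m')): buffer="rmpfmkdnoicm" (len 12), cursors c1@2 c2@5 c3@12, authorship .1..2......3
After op 2 (move_left): buffer="rmpfmkdnoicm" (len 12), cursors c1@1 c2@4 c3@11, authorship .1..2......3
After op 3 (delete): buffer="mpmkdnoim" (len 9), cursors c1@0 c2@2 c3@8, authorship 1.2.....3
After op 4 (move_left): buffer="mpmkdnoim" (len 9), cursors c1@0 c2@1 c3@7, authorship 1.2.....3
After op 5 (add_cursor(5)): buffer="mpmkdnoim" (len 9), cursors c1@0 c2@1 c4@5 c3@7, authorship 1.2.....3
After op 6 (insert('b')): buffer="bmbpmkdbnobim" (len 13), cursors c1@1 c2@3 c4@8 c3@11, authorship 112.2..4..3.3
Authorship (.=original, N=cursor N): 1 1 2 . 2 . . 4 . . 3 . 3
Index 8: author = original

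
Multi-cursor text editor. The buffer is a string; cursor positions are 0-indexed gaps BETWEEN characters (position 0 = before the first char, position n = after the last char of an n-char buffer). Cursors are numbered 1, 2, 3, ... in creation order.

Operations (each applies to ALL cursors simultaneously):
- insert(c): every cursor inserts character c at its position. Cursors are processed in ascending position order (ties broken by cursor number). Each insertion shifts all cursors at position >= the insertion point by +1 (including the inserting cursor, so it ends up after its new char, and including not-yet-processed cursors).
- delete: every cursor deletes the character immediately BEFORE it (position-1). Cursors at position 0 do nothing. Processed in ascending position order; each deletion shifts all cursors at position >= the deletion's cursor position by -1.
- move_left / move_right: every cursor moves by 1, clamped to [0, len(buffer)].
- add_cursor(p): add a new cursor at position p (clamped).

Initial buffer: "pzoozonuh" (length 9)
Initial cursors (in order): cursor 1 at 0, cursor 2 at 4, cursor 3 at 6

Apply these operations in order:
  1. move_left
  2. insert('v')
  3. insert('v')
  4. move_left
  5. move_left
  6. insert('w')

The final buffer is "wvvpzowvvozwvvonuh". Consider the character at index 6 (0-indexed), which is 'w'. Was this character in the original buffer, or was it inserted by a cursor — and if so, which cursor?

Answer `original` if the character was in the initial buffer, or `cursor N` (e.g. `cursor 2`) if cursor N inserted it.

Answer: cursor 2

Derivation:
After op 1 (move_left): buffer="pzoozonuh" (len 9), cursors c1@0 c2@3 c3@5, authorship .........
After op 2 (insert('v')): buffer="vpzovozvonuh" (len 12), cursors c1@1 c2@5 c3@8, authorship 1...2..3....
After op 3 (insert('v')): buffer="vvpzovvozvvonuh" (len 15), cursors c1@2 c2@7 c3@11, authorship 11...22..33....
After op 4 (move_left): buffer="vvpzovvozvvonuh" (len 15), cursors c1@1 c2@6 c3@10, authorship 11...22..33....
After op 5 (move_left): buffer="vvpzovvozvvonuh" (len 15), cursors c1@0 c2@5 c3@9, authorship 11...22..33....
After op 6 (insert('w')): buffer="wvvpzowvvozwvvonuh" (len 18), cursors c1@1 c2@7 c3@12, authorship 111...222..333....
Authorship (.=original, N=cursor N): 1 1 1 . . . 2 2 2 . . 3 3 3 . . . .
Index 6: author = 2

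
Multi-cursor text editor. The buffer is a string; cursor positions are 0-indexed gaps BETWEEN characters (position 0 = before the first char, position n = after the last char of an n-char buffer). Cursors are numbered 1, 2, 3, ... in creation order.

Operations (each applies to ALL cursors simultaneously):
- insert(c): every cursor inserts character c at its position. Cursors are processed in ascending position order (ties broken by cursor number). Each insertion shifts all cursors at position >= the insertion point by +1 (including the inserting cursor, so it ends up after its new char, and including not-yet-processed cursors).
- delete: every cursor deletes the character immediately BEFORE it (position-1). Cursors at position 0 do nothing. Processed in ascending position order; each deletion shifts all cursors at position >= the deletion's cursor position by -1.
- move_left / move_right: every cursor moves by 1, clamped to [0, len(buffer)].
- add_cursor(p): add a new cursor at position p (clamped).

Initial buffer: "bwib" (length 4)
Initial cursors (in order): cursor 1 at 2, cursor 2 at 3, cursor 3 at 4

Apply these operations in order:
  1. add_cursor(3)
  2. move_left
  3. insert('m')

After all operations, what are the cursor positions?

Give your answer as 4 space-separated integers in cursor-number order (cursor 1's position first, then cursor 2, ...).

Answer: 2 5 7 5

Derivation:
After op 1 (add_cursor(3)): buffer="bwib" (len 4), cursors c1@2 c2@3 c4@3 c3@4, authorship ....
After op 2 (move_left): buffer="bwib" (len 4), cursors c1@1 c2@2 c4@2 c3@3, authorship ....
After op 3 (insert('m')): buffer="bmwmmimb" (len 8), cursors c1@2 c2@5 c4@5 c3@7, authorship .1.24.3.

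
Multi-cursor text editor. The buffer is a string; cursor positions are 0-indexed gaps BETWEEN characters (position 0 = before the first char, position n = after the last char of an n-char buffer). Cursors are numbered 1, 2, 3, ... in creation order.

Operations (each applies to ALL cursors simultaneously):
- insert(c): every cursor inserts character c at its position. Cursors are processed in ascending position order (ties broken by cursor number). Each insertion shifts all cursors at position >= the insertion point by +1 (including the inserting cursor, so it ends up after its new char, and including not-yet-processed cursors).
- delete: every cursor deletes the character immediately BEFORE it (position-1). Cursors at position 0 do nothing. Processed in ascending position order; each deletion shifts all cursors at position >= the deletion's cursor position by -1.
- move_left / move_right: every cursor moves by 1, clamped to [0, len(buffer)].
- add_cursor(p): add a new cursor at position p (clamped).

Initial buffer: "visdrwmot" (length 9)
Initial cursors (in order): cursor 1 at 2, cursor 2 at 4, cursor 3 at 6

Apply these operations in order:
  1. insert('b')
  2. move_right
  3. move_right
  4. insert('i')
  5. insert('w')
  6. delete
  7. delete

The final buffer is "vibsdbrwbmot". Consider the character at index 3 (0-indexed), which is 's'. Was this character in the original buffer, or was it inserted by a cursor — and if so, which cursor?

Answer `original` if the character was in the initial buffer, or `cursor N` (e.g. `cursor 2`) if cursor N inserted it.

Answer: original

Derivation:
After op 1 (insert('b')): buffer="vibsdbrwbmot" (len 12), cursors c1@3 c2@6 c3@9, authorship ..1..2..3...
After op 2 (move_right): buffer="vibsdbrwbmot" (len 12), cursors c1@4 c2@7 c3@10, authorship ..1..2..3...
After op 3 (move_right): buffer="vibsdbrwbmot" (len 12), cursors c1@5 c2@8 c3@11, authorship ..1..2..3...
After op 4 (insert('i')): buffer="vibsdibrwibmoit" (len 15), cursors c1@6 c2@10 c3@14, authorship ..1..12..23..3.
After op 5 (insert('w')): buffer="vibsdiwbrwiwbmoiwt" (len 18), cursors c1@7 c2@12 c3@17, authorship ..1..112..223..33.
After op 6 (delete): buffer="vibsdibrwibmoit" (len 15), cursors c1@6 c2@10 c3@14, authorship ..1..12..23..3.
After op 7 (delete): buffer="vibsdbrwbmot" (len 12), cursors c1@5 c2@8 c3@11, authorship ..1..2..3...
Authorship (.=original, N=cursor N): . . 1 . . 2 . . 3 . . .
Index 3: author = original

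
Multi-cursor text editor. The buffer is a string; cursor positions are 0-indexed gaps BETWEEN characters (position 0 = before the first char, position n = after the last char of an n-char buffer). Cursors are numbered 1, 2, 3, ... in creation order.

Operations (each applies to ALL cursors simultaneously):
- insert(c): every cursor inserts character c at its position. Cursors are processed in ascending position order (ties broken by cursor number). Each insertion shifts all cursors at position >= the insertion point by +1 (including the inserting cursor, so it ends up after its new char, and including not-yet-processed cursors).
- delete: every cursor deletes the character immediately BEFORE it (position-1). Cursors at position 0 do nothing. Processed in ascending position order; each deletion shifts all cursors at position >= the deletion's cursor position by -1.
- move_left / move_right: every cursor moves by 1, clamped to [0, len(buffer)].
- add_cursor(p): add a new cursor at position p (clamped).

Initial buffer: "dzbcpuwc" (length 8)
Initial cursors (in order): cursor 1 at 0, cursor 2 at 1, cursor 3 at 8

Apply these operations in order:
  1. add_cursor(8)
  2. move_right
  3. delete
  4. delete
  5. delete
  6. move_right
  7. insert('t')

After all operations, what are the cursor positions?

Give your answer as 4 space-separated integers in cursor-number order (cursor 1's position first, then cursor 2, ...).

Answer: 4 4 4 4

Derivation:
After op 1 (add_cursor(8)): buffer="dzbcpuwc" (len 8), cursors c1@0 c2@1 c3@8 c4@8, authorship ........
After op 2 (move_right): buffer="dzbcpuwc" (len 8), cursors c1@1 c2@2 c3@8 c4@8, authorship ........
After op 3 (delete): buffer="bcpu" (len 4), cursors c1@0 c2@0 c3@4 c4@4, authorship ....
After op 4 (delete): buffer="bc" (len 2), cursors c1@0 c2@0 c3@2 c4@2, authorship ..
After op 5 (delete): buffer="" (len 0), cursors c1@0 c2@0 c3@0 c4@0, authorship 
After op 6 (move_right): buffer="" (len 0), cursors c1@0 c2@0 c3@0 c4@0, authorship 
After op 7 (insert('t')): buffer="tttt" (len 4), cursors c1@4 c2@4 c3@4 c4@4, authorship 1234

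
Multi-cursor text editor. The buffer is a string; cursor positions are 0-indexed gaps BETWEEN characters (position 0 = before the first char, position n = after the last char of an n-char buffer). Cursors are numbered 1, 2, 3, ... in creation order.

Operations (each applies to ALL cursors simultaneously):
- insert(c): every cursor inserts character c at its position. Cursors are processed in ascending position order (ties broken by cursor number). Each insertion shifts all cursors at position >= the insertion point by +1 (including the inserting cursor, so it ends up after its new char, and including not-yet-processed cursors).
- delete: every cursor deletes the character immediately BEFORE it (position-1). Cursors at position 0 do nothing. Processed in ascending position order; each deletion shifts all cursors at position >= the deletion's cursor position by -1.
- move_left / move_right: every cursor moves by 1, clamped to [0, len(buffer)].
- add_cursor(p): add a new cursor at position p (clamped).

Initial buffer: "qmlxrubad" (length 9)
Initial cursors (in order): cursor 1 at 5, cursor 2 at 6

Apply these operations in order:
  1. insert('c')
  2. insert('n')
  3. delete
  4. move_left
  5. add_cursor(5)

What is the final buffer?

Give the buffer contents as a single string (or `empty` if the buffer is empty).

After op 1 (insert('c')): buffer="qmlxrcucbad" (len 11), cursors c1@6 c2@8, authorship .....1.2...
After op 2 (insert('n')): buffer="qmlxrcnucnbad" (len 13), cursors c1@7 c2@10, authorship .....11.22...
After op 3 (delete): buffer="qmlxrcucbad" (len 11), cursors c1@6 c2@8, authorship .....1.2...
After op 4 (move_left): buffer="qmlxrcucbad" (len 11), cursors c1@5 c2@7, authorship .....1.2...
After op 5 (add_cursor(5)): buffer="qmlxrcucbad" (len 11), cursors c1@5 c3@5 c2@7, authorship .....1.2...

Answer: qmlxrcucbad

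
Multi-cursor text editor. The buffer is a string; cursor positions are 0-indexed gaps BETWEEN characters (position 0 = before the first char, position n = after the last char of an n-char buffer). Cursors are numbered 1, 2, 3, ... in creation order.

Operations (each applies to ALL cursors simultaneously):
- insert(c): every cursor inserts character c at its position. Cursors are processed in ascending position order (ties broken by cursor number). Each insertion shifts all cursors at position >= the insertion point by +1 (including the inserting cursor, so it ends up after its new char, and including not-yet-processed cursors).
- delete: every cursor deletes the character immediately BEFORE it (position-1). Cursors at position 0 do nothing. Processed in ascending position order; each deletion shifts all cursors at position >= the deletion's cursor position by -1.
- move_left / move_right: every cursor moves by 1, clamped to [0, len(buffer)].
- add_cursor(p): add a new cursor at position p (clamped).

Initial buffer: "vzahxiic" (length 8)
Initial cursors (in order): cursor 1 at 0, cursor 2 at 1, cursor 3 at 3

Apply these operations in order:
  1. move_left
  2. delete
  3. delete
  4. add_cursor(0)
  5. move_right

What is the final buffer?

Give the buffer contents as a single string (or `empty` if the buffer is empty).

Answer: ahxiic

Derivation:
After op 1 (move_left): buffer="vzahxiic" (len 8), cursors c1@0 c2@0 c3@2, authorship ........
After op 2 (delete): buffer="vahxiic" (len 7), cursors c1@0 c2@0 c3@1, authorship .......
After op 3 (delete): buffer="ahxiic" (len 6), cursors c1@0 c2@0 c3@0, authorship ......
After op 4 (add_cursor(0)): buffer="ahxiic" (len 6), cursors c1@0 c2@0 c3@0 c4@0, authorship ......
After op 5 (move_right): buffer="ahxiic" (len 6), cursors c1@1 c2@1 c3@1 c4@1, authorship ......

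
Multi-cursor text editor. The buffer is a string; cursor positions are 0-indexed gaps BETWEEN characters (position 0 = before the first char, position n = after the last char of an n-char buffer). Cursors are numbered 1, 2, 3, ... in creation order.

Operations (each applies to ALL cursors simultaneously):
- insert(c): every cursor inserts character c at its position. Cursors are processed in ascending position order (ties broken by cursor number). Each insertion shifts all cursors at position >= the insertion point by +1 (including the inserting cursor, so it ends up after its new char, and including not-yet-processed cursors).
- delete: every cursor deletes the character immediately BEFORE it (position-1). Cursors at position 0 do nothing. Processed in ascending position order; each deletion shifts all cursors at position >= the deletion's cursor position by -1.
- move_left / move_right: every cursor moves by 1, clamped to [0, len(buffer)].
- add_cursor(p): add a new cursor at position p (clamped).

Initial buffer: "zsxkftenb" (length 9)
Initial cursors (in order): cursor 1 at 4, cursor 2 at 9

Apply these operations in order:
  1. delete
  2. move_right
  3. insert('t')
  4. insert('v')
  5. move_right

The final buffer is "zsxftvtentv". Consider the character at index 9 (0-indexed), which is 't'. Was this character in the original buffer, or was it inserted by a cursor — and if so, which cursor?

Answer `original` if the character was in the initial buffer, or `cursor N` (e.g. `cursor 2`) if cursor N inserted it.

Answer: cursor 2

Derivation:
After op 1 (delete): buffer="zsxften" (len 7), cursors c1@3 c2@7, authorship .......
After op 2 (move_right): buffer="zsxften" (len 7), cursors c1@4 c2@7, authorship .......
After op 3 (insert('t')): buffer="zsxfttent" (len 9), cursors c1@5 c2@9, authorship ....1...2
After op 4 (insert('v')): buffer="zsxftvtentv" (len 11), cursors c1@6 c2@11, authorship ....11...22
After op 5 (move_right): buffer="zsxftvtentv" (len 11), cursors c1@7 c2@11, authorship ....11...22
Authorship (.=original, N=cursor N): . . . . 1 1 . . . 2 2
Index 9: author = 2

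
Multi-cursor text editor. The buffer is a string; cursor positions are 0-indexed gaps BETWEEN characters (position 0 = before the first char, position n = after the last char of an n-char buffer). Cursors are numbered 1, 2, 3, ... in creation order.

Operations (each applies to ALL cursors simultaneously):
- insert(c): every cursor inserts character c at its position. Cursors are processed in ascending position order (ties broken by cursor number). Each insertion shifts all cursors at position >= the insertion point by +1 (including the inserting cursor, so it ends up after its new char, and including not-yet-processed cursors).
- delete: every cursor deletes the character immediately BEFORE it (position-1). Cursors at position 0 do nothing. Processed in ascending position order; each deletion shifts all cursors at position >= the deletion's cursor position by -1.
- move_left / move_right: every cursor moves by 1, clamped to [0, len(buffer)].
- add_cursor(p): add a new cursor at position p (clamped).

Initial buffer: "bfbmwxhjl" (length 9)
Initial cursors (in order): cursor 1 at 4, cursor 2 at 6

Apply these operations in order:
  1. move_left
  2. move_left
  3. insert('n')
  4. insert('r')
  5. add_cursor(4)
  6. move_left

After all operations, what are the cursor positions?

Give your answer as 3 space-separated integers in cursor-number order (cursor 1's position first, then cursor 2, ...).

Answer: 3 7 3

Derivation:
After op 1 (move_left): buffer="bfbmwxhjl" (len 9), cursors c1@3 c2@5, authorship .........
After op 2 (move_left): buffer="bfbmwxhjl" (len 9), cursors c1@2 c2@4, authorship .........
After op 3 (insert('n')): buffer="bfnbmnwxhjl" (len 11), cursors c1@3 c2@6, authorship ..1..2.....
After op 4 (insert('r')): buffer="bfnrbmnrwxhjl" (len 13), cursors c1@4 c2@8, authorship ..11..22.....
After op 5 (add_cursor(4)): buffer="bfnrbmnrwxhjl" (len 13), cursors c1@4 c3@4 c2@8, authorship ..11..22.....
After op 6 (move_left): buffer="bfnrbmnrwxhjl" (len 13), cursors c1@3 c3@3 c2@7, authorship ..11..22.....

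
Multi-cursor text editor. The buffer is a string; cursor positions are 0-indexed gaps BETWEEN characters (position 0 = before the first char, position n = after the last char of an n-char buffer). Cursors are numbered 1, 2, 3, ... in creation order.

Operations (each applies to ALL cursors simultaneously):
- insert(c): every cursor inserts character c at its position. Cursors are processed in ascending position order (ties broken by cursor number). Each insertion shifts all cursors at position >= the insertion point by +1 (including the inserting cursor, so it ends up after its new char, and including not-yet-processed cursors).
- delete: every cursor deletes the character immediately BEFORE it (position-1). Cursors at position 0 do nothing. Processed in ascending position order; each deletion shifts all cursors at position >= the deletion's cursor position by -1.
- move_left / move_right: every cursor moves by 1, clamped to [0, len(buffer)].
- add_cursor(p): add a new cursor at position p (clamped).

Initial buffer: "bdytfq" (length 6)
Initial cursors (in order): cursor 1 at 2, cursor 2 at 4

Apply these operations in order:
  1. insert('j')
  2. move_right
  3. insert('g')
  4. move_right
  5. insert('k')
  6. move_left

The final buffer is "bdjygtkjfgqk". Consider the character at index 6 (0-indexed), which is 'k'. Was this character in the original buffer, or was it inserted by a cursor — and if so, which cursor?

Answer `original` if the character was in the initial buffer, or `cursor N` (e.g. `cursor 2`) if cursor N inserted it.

Answer: cursor 1

Derivation:
After op 1 (insert('j')): buffer="bdjytjfq" (len 8), cursors c1@3 c2@6, authorship ..1..2..
After op 2 (move_right): buffer="bdjytjfq" (len 8), cursors c1@4 c2@7, authorship ..1..2..
After op 3 (insert('g')): buffer="bdjygtjfgq" (len 10), cursors c1@5 c2@9, authorship ..1.1.2.2.
After op 4 (move_right): buffer="bdjygtjfgq" (len 10), cursors c1@6 c2@10, authorship ..1.1.2.2.
After op 5 (insert('k')): buffer="bdjygtkjfgqk" (len 12), cursors c1@7 c2@12, authorship ..1.1.12.2.2
After op 6 (move_left): buffer="bdjygtkjfgqk" (len 12), cursors c1@6 c2@11, authorship ..1.1.12.2.2
Authorship (.=original, N=cursor N): . . 1 . 1 . 1 2 . 2 . 2
Index 6: author = 1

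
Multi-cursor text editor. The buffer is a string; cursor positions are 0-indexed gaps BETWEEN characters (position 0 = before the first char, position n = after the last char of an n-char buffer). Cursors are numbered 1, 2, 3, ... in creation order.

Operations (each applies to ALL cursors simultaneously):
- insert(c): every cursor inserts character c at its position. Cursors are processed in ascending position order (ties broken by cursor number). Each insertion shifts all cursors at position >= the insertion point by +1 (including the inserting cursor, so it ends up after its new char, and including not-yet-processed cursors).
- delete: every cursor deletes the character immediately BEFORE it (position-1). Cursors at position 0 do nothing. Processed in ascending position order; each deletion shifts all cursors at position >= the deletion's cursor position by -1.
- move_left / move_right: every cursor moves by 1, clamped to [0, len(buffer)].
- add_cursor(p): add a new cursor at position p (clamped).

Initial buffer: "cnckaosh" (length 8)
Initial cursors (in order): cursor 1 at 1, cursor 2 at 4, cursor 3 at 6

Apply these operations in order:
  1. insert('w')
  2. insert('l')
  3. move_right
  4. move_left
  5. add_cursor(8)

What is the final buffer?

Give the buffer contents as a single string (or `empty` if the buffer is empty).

Answer: cwlnckwlaowlsh

Derivation:
After op 1 (insert('w')): buffer="cwnckwaowsh" (len 11), cursors c1@2 c2@6 c3@9, authorship .1...2..3..
After op 2 (insert('l')): buffer="cwlnckwlaowlsh" (len 14), cursors c1@3 c2@8 c3@12, authorship .11...22..33..
After op 3 (move_right): buffer="cwlnckwlaowlsh" (len 14), cursors c1@4 c2@9 c3@13, authorship .11...22..33..
After op 4 (move_left): buffer="cwlnckwlaowlsh" (len 14), cursors c1@3 c2@8 c3@12, authorship .11...22..33..
After op 5 (add_cursor(8)): buffer="cwlnckwlaowlsh" (len 14), cursors c1@3 c2@8 c4@8 c3@12, authorship .11...22..33..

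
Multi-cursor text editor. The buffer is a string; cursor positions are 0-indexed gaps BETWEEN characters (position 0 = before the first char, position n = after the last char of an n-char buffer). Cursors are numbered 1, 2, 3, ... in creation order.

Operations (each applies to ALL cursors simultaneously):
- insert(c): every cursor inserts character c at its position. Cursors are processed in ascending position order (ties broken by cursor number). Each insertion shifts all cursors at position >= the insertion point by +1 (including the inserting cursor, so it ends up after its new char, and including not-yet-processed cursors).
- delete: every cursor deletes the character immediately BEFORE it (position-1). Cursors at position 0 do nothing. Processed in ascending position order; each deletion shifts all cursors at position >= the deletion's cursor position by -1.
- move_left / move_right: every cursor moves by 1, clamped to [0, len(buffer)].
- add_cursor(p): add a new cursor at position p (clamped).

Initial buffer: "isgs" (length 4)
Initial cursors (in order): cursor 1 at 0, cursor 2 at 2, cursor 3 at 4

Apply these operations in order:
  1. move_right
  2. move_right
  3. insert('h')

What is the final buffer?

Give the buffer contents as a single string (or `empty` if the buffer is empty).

After op 1 (move_right): buffer="isgs" (len 4), cursors c1@1 c2@3 c3@4, authorship ....
After op 2 (move_right): buffer="isgs" (len 4), cursors c1@2 c2@4 c3@4, authorship ....
After op 3 (insert('h')): buffer="ishgshh" (len 7), cursors c1@3 c2@7 c3@7, authorship ..1..23

Answer: ishgshh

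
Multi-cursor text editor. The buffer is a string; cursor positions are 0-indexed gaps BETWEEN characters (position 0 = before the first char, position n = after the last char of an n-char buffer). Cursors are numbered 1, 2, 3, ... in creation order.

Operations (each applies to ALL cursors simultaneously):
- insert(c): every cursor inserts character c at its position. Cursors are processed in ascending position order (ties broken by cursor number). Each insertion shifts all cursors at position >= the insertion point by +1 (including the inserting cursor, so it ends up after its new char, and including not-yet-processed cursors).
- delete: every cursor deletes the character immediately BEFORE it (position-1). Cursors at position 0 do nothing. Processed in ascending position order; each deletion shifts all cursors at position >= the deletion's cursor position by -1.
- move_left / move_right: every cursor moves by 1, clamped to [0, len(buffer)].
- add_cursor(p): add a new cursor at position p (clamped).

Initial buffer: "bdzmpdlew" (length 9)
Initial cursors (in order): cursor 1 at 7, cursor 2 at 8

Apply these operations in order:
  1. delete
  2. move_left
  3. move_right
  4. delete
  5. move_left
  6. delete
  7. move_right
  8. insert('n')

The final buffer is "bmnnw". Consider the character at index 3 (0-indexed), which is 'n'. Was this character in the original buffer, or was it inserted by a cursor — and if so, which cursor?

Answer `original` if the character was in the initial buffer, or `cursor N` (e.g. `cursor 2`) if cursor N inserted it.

After op 1 (delete): buffer="bdzmpdw" (len 7), cursors c1@6 c2@6, authorship .......
After op 2 (move_left): buffer="bdzmpdw" (len 7), cursors c1@5 c2@5, authorship .......
After op 3 (move_right): buffer="bdzmpdw" (len 7), cursors c1@6 c2@6, authorship .......
After op 4 (delete): buffer="bdzmw" (len 5), cursors c1@4 c2@4, authorship .....
After op 5 (move_left): buffer="bdzmw" (len 5), cursors c1@3 c2@3, authorship .....
After op 6 (delete): buffer="bmw" (len 3), cursors c1@1 c2@1, authorship ...
After op 7 (move_right): buffer="bmw" (len 3), cursors c1@2 c2@2, authorship ...
After op 8 (insert('n')): buffer="bmnnw" (len 5), cursors c1@4 c2@4, authorship ..12.
Authorship (.=original, N=cursor N): . . 1 2 .
Index 3: author = 2

Answer: cursor 2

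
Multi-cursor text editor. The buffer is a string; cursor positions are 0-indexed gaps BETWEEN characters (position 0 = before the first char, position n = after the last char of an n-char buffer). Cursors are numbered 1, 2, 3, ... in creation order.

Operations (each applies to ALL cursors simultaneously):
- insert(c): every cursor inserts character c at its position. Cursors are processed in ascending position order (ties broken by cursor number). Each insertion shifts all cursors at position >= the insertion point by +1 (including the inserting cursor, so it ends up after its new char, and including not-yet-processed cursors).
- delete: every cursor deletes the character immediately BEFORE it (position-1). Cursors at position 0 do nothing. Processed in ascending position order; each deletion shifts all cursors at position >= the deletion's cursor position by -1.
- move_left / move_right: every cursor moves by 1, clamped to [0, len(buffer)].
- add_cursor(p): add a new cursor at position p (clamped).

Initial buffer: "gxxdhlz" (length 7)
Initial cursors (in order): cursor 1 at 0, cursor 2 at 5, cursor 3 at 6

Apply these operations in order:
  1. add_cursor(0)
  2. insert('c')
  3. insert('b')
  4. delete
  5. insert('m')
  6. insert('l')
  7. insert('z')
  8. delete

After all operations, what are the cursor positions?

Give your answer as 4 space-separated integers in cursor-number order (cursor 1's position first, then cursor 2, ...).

After op 1 (add_cursor(0)): buffer="gxxdhlz" (len 7), cursors c1@0 c4@0 c2@5 c3@6, authorship .......
After op 2 (insert('c')): buffer="ccgxxdhclcz" (len 11), cursors c1@2 c4@2 c2@8 c3@10, authorship 14.....2.3.
After op 3 (insert('b')): buffer="ccbbgxxdhcblcbz" (len 15), cursors c1@4 c4@4 c2@11 c3@14, authorship 1414.....22.33.
After op 4 (delete): buffer="ccgxxdhclcz" (len 11), cursors c1@2 c4@2 c2@8 c3@10, authorship 14.....2.3.
After op 5 (insert('m')): buffer="ccmmgxxdhcmlcmz" (len 15), cursors c1@4 c4@4 c2@11 c3@14, authorship 1414.....22.33.
After op 6 (insert('l')): buffer="ccmmllgxxdhcmllcmlz" (len 19), cursors c1@6 c4@6 c2@14 c3@18, authorship 141414.....222.333.
After op 7 (insert('z')): buffer="ccmmllzzgxxdhcmlzlcmlzz" (len 23), cursors c1@8 c4@8 c2@17 c3@22, authorship 14141414.....2222.3333.
After op 8 (delete): buffer="ccmmllgxxdhcmllcmlz" (len 19), cursors c1@6 c4@6 c2@14 c3@18, authorship 141414.....222.333.

Answer: 6 14 18 6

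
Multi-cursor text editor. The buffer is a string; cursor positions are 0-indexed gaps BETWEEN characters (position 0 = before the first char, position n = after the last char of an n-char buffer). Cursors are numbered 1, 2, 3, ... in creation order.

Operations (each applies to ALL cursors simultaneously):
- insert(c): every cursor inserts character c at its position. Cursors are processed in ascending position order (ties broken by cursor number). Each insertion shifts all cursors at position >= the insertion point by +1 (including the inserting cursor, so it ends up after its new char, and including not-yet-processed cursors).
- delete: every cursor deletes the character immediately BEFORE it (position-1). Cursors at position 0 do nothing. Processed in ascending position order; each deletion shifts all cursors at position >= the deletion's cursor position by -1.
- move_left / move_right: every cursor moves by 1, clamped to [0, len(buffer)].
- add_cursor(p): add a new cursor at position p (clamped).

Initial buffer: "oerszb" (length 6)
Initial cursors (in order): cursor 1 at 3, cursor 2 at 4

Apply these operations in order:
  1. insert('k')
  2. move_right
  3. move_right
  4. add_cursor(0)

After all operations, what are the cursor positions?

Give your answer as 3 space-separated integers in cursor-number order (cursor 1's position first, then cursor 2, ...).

Answer: 6 8 0

Derivation:
After op 1 (insert('k')): buffer="oerkskzb" (len 8), cursors c1@4 c2@6, authorship ...1.2..
After op 2 (move_right): buffer="oerkskzb" (len 8), cursors c1@5 c2@7, authorship ...1.2..
After op 3 (move_right): buffer="oerkskzb" (len 8), cursors c1@6 c2@8, authorship ...1.2..
After op 4 (add_cursor(0)): buffer="oerkskzb" (len 8), cursors c3@0 c1@6 c2@8, authorship ...1.2..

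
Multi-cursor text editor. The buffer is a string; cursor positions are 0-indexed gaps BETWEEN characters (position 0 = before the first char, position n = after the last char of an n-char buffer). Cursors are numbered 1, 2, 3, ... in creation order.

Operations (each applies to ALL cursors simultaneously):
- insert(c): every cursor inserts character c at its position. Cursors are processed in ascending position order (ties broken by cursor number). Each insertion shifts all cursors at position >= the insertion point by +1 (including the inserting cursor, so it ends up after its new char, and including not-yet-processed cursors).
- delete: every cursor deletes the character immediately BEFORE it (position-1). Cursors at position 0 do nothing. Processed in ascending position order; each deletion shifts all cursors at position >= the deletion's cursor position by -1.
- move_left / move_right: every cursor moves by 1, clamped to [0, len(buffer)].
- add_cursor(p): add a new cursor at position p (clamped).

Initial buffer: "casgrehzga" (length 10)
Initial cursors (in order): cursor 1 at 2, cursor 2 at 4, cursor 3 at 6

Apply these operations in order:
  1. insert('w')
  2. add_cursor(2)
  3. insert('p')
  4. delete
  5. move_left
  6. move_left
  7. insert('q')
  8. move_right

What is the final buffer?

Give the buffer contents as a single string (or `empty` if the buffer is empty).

After op 1 (insert('w')): buffer="cawsgwrewhzga" (len 13), cursors c1@3 c2@6 c3@9, authorship ..1..2..3....
After op 2 (add_cursor(2)): buffer="cawsgwrewhzga" (len 13), cursors c4@2 c1@3 c2@6 c3@9, authorship ..1..2..3....
After op 3 (insert('p')): buffer="capwpsgwprewphzga" (len 17), cursors c4@3 c1@5 c2@9 c3@13, authorship ..411..22..33....
After op 4 (delete): buffer="cawsgwrewhzga" (len 13), cursors c4@2 c1@3 c2@6 c3@9, authorship ..1..2..3....
After op 5 (move_left): buffer="cawsgwrewhzga" (len 13), cursors c4@1 c1@2 c2@5 c3@8, authorship ..1..2..3....
After op 6 (move_left): buffer="cawsgwrewhzga" (len 13), cursors c4@0 c1@1 c2@4 c3@7, authorship ..1..2..3....
After op 7 (insert('q')): buffer="qcqawsqgwrqewhzga" (len 17), cursors c4@1 c1@3 c2@7 c3@11, authorship 4.1.1.2.2.3.3....
After op 8 (move_right): buffer="qcqawsqgwrqewhzga" (len 17), cursors c4@2 c1@4 c2@8 c3@12, authorship 4.1.1.2.2.3.3....

Answer: qcqawsqgwrqewhzga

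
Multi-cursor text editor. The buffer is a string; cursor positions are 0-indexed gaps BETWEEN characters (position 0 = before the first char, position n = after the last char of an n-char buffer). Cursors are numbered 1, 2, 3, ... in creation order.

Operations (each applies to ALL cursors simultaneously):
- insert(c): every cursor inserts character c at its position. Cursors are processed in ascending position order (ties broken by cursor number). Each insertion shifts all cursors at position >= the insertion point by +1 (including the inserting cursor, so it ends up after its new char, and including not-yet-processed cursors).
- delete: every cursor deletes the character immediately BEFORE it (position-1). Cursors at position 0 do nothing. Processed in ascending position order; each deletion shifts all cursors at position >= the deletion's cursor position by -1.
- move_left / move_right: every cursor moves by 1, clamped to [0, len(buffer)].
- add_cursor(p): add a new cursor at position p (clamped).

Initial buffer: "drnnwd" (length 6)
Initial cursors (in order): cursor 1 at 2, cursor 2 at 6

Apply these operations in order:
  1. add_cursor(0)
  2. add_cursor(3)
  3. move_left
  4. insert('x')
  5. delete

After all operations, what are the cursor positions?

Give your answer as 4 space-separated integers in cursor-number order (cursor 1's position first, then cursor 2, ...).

After op 1 (add_cursor(0)): buffer="drnnwd" (len 6), cursors c3@0 c1@2 c2@6, authorship ......
After op 2 (add_cursor(3)): buffer="drnnwd" (len 6), cursors c3@0 c1@2 c4@3 c2@6, authorship ......
After op 3 (move_left): buffer="drnnwd" (len 6), cursors c3@0 c1@1 c4@2 c2@5, authorship ......
After op 4 (insert('x')): buffer="xdxrxnnwxd" (len 10), cursors c3@1 c1@3 c4@5 c2@9, authorship 3.1.4...2.
After op 5 (delete): buffer="drnnwd" (len 6), cursors c3@0 c1@1 c4@2 c2@5, authorship ......

Answer: 1 5 0 2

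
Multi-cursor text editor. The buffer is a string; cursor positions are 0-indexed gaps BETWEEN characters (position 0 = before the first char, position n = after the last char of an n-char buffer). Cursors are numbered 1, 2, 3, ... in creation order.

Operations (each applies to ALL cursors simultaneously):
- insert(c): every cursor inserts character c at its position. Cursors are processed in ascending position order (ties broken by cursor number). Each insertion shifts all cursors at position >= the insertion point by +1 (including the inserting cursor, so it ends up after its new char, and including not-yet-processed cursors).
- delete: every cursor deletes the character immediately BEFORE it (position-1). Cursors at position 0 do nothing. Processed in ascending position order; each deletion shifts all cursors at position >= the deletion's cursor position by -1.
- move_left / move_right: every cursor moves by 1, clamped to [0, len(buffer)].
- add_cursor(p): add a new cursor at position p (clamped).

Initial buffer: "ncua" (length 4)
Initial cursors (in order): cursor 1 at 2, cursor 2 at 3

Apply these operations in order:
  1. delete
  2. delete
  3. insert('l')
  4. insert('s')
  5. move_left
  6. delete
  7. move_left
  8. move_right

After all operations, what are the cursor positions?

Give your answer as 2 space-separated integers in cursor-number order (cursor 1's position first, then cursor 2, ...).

Answer: 1 1

Derivation:
After op 1 (delete): buffer="na" (len 2), cursors c1@1 c2@1, authorship ..
After op 2 (delete): buffer="a" (len 1), cursors c1@0 c2@0, authorship .
After op 3 (insert('l')): buffer="lla" (len 3), cursors c1@2 c2@2, authorship 12.
After op 4 (insert('s')): buffer="llssa" (len 5), cursors c1@4 c2@4, authorship 1212.
After op 5 (move_left): buffer="llssa" (len 5), cursors c1@3 c2@3, authorship 1212.
After op 6 (delete): buffer="lsa" (len 3), cursors c1@1 c2@1, authorship 12.
After op 7 (move_left): buffer="lsa" (len 3), cursors c1@0 c2@0, authorship 12.
After op 8 (move_right): buffer="lsa" (len 3), cursors c1@1 c2@1, authorship 12.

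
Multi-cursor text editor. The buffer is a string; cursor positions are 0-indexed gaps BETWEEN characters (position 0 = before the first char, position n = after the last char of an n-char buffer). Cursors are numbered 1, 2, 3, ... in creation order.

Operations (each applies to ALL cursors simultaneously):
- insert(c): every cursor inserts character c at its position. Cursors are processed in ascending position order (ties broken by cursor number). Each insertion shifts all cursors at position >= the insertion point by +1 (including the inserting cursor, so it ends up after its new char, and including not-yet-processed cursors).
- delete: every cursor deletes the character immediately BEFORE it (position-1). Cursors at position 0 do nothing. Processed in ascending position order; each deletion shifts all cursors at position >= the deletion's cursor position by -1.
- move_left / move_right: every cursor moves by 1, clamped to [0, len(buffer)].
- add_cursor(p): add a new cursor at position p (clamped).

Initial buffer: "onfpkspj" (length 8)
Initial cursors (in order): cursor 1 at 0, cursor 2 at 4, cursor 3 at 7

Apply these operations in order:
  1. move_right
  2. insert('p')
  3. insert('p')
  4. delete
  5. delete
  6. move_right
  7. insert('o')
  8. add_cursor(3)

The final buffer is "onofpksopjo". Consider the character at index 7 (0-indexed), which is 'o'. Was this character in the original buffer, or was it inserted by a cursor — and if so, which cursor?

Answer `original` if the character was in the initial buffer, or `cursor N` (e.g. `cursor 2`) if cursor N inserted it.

After op 1 (move_right): buffer="onfpkspj" (len 8), cursors c1@1 c2@5 c3@8, authorship ........
After op 2 (insert('p')): buffer="opnfpkpspjp" (len 11), cursors c1@2 c2@7 c3@11, authorship .1....2...3
After op 3 (insert('p')): buffer="oppnfpkppspjpp" (len 14), cursors c1@3 c2@9 c3@14, authorship .11....22...33
After op 4 (delete): buffer="opnfpkpspjp" (len 11), cursors c1@2 c2@7 c3@11, authorship .1....2...3
After op 5 (delete): buffer="onfpkspj" (len 8), cursors c1@1 c2@5 c3@8, authorship ........
After op 6 (move_right): buffer="onfpkspj" (len 8), cursors c1@2 c2@6 c3@8, authorship ........
After op 7 (insert('o')): buffer="onofpksopjo" (len 11), cursors c1@3 c2@8 c3@11, authorship ..1....2..3
After op 8 (add_cursor(3)): buffer="onofpksopjo" (len 11), cursors c1@3 c4@3 c2@8 c3@11, authorship ..1....2..3
Authorship (.=original, N=cursor N): . . 1 . . . . 2 . . 3
Index 7: author = 2

Answer: cursor 2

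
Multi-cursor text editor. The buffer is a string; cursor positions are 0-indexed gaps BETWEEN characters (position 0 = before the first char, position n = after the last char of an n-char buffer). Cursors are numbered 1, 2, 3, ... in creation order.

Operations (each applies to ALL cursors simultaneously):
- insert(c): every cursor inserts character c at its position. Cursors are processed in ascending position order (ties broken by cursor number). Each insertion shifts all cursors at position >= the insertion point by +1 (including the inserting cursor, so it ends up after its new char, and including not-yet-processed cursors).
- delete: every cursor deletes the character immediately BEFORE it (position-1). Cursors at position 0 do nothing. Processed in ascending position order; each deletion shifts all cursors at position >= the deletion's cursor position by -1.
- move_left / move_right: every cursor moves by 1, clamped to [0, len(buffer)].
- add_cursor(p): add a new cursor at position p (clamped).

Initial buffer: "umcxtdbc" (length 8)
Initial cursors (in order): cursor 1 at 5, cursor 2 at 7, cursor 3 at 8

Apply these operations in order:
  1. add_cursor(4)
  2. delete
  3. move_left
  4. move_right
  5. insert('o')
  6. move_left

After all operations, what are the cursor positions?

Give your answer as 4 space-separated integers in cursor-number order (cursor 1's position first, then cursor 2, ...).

Answer: 4 7 7 4

Derivation:
After op 1 (add_cursor(4)): buffer="umcxtdbc" (len 8), cursors c4@4 c1@5 c2@7 c3@8, authorship ........
After op 2 (delete): buffer="umcd" (len 4), cursors c1@3 c4@3 c2@4 c3@4, authorship ....
After op 3 (move_left): buffer="umcd" (len 4), cursors c1@2 c4@2 c2@3 c3@3, authorship ....
After op 4 (move_right): buffer="umcd" (len 4), cursors c1@3 c4@3 c2@4 c3@4, authorship ....
After op 5 (insert('o')): buffer="umcoodoo" (len 8), cursors c1@5 c4@5 c2@8 c3@8, authorship ...14.23
After op 6 (move_left): buffer="umcoodoo" (len 8), cursors c1@4 c4@4 c2@7 c3@7, authorship ...14.23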